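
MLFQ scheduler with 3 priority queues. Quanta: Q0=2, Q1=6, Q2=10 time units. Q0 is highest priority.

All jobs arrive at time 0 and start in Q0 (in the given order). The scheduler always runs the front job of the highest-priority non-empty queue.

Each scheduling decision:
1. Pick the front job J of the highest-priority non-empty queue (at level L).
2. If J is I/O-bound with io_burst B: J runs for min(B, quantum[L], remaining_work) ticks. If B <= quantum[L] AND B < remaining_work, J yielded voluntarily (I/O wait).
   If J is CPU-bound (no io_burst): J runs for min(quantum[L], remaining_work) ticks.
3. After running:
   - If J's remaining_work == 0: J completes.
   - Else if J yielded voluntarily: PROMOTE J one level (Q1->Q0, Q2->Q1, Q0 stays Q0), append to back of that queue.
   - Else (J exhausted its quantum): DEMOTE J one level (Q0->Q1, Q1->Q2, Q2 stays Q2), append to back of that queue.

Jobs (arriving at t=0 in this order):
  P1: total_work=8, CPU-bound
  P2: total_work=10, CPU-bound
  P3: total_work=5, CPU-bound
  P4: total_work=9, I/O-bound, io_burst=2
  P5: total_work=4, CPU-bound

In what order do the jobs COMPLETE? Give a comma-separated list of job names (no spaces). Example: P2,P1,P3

Answer: P4,P1,P3,P5,P2

Derivation:
t=0-2: P1@Q0 runs 2, rem=6, quantum used, demote→Q1. Q0=[P2,P3,P4,P5] Q1=[P1] Q2=[]
t=2-4: P2@Q0 runs 2, rem=8, quantum used, demote→Q1. Q0=[P3,P4,P5] Q1=[P1,P2] Q2=[]
t=4-6: P3@Q0 runs 2, rem=3, quantum used, demote→Q1. Q0=[P4,P5] Q1=[P1,P2,P3] Q2=[]
t=6-8: P4@Q0 runs 2, rem=7, I/O yield, promote→Q0. Q0=[P5,P4] Q1=[P1,P2,P3] Q2=[]
t=8-10: P5@Q0 runs 2, rem=2, quantum used, demote→Q1. Q0=[P4] Q1=[P1,P2,P3,P5] Q2=[]
t=10-12: P4@Q0 runs 2, rem=5, I/O yield, promote→Q0. Q0=[P4] Q1=[P1,P2,P3,P5] Q2=[]
t=12-14: P4@Q0 runs 2, rem=3, I/O yield, promote→Q0. Q0=[P4] Q1=[P1,P2,P3,P5] Q2=[]
t=14-16: P4@Q0 runs 2, rem=1, I/O yield, promote→Q0. Q0=[P4] Q1=[P1,P2,P3,P5] Q2=[]
t=16-17: P4@Q0 runs 1, rem=0, completes. Q0=[] Q1=[P1,P2,P3,P5] Q2=[]
t=17-23: P1@Q1 runs 6, rem=0, completes. Q0=[] Q1=[P2,P3,P5] Q2=[]
t=23-29: P2@Q1 runs 6, rem=2, quantum used, demote→Q2. Q0=[] Q1=[P3,P5] Q2=[P2]
t=29-32: P3@Q1 runs 3, rem=0, completes. Q0=[] Q1=[P5] Q2=[P2]
t=32-34: P5@Q1 runs 2, rem=0, completes. Q0=[] Q1=[] Q2=[P2]
t=34-36: P2@Q2 runs 2, rem=0, completes. Q0=[] Q1=[] Q2=[]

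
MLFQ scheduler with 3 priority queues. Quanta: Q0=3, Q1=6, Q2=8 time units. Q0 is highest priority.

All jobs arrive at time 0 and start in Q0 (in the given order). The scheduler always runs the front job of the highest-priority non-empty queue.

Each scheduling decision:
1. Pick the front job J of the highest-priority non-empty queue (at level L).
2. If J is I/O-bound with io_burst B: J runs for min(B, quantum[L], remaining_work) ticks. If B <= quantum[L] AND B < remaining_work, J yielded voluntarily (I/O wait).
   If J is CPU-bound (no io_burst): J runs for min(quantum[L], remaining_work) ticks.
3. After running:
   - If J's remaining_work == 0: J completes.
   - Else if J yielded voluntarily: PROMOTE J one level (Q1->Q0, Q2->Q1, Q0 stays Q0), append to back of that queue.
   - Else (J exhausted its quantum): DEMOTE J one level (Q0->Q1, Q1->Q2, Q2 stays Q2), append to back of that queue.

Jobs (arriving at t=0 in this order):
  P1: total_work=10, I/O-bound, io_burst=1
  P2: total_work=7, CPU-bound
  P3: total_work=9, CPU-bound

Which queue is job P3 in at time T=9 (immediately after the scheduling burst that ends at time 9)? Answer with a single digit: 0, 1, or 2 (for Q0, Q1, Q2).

t=0-1: P1@Q0 runs 1, rem=9, I/O yield, promote→Q0. Q0=[P2,P3,P1] Q1=[] Q2=[]
t=1-4: P2@Q0 runs 3, rem=4, quantum used, demote→Q1. Q0=[P3,P1] Q1=[P2] Q2=[]
t=4-7: P3@Q0 runs 3, rem=6, quantum used, demote→Q1. Q0=[P1] Q1=[P2,P3] Q2=[]
t=7-8: P1@Q0 runs 1, rem=8, I/O yield, promote→Q0. Q0=[P1] Q1=[P2,P3] Q2=[]
t=8-9: P1@Q0 runs 1, rem=7, I/O yield, promote→Q0. Q0=[P1] Q1=[P2,P3] Q2=[]
t=9-10: P1@Q0 runs 1, rem=6, I/O yield, promote→Q0. Q0=[P1] Q1=[P2,P3] Q2=[]
t=10-11: P1@Q0 runs 1, rem=5, I/O yield, promote→Q0. Q0=[P1] Q1=[P2,P3] Q2=[]
t=11-12: P1@Q0 runs 1, rem=4, I/O yield, promote→Q0. Q0=[P1] Q1=[P2,P3] Q2=[]
t=12-13: P1@Q0 runs 1, rem=3, I/O yield, promote→Q0. Q0=[P1] Q1=[P2,P3] Q2=[]
t=13-14: P1@Q0 runs 1, rem=2, I/O yield, promote→Q0. Q0=[P1] Q1=[P2,P3] Q2=[]
t=14-15: P1@Q0 runs 1, rem=1, I/O yield, promote→Q0. Q0=[P1] Q1=[P2,P3] Q2=[]
t=15-16: P1@Q0 runs 1, rem=0, completes. Q0=[] Q1=[P2,P3] Q2=[]
t=16-20: P2@Q1 runs 4, rem=0, completes. Q0=[] Q1=[P3] Q2=[]
t=20-26: P3@Q1 runs 6, rem=0, completes. Q0=[] Q1=[] Q2=[]

Answer: 1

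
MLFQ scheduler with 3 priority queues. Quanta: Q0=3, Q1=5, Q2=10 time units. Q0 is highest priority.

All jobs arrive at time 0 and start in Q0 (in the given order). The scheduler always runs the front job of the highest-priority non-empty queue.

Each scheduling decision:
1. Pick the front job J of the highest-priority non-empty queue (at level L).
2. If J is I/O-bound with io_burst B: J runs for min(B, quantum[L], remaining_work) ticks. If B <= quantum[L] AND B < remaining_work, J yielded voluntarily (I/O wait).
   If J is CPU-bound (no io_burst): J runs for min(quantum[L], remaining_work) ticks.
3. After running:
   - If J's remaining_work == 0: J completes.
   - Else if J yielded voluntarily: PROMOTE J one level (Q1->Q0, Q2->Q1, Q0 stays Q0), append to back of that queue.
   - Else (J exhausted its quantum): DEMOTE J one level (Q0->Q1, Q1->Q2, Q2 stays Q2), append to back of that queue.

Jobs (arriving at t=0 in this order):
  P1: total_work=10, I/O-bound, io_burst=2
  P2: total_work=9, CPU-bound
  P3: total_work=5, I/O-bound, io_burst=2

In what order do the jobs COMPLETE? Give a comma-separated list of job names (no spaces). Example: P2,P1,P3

Answer: P3,P1,P2

Derivation:
t=0-2: P1@Q0 runs 2, rem=8, I/O yield, promote→Q0. Q0=[P2,P3,P1] Q1=[] Q2=[]
t=2-5: P2@Q0 runs 3, rem=6, quantum used, demote→Q1. Q0=[P3,P1] Q1=[P2] Q2=[]
t=5-7: P3@Q0 runs 2, rem=3, I/O yield, promote→Q0. Q0=[P1,P3] Q1=[P2] Q2=[]
t=7-9: P1@Q0 runs 2, rem=6, I/O yield, promote→Q0. Q0=[P3,P1] Q1=[P2] Q2=[]
t=9-11: P3@Q0 runs 2, rem=1, I/O yield, promote→Q0. Q0=[P1,P3] Q1=[P2] Q2=[]
t=11-13: P1@Q0 runs 2, rem=4, I/O yield, promote→Q0. Q0=[P3,P1] Q1=[P2] Q2=[]
t=13-14: P3@Q0 runs 1, rem=0, completes. Q0=[P1] Q1=[P2] Q2=[]
t=14-16: P1@Q0 runs 2, rem=2, I/O yield, promote→Q0. Q0=[P1] Q1=[P2] Q2=[]
t=16-18: P1@Q0 runs 2, rem=0, completes. Q0=[] Q1=[P2] Q2=[]
t=18-23: P2@Q1 runs 5, rem=1, quantum used, demote→Q2. Q0=[] Q1=[] Q2=[P2]
t=23-24: P2@Q2 runs 1, rem=0, completes. Q0=[] Q1=[] Q2=[]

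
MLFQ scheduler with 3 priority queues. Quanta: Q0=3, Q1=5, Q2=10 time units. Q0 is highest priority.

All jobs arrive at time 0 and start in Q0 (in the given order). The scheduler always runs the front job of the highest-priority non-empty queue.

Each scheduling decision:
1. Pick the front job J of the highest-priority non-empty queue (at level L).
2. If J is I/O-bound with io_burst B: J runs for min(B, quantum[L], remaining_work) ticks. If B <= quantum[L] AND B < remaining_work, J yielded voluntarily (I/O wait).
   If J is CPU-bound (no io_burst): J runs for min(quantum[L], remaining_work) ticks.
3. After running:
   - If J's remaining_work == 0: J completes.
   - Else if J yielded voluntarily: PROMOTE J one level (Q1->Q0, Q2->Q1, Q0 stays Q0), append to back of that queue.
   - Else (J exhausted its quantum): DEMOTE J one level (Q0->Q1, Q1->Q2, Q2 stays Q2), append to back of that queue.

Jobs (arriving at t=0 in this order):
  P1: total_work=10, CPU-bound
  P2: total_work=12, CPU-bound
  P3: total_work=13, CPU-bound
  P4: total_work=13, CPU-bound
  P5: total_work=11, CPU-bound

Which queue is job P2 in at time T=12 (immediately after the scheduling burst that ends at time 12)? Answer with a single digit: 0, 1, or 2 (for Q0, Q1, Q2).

Answer: 1

Derivation:
t=0-3: P1@Q0 runs 3, rem=7, quantum used, demote→Q1. Q0=[P2,P3,P4,P5] Q1=[P1] Q2=[]
t=3-6: P2@Q0 runs 3, rem=9, quantum used, demote→Q1. Q0=[P3,P4,P5] Q1=[P1,P2] Q2=[]
t=6-9: P3@Q0 runs 3, rem=10, quantum used, demote→Q1. Q0=[P4,P5] Q1=[P1,P2,P3] Q2=[]
t=9-12: P4@Q0 runs 3, rem=10, quantum used, demote→Q1. Q0=[P5] Q1=[P1,P2,P3,P4] Q2=[]
t=12-15: P5@Q0 runs 3, rem=8, quantum used, demote→Q1. Q0=[] Q1=[P1,P2,P3,P4,P5] Q2=[]
t=15-20: P1@Q1 runs 5, rem=2, quantum used, demote→Q2. Q0=[] Q1=[P2,P3,P4,P5] Q2=[P1]
t=20-25: P2@Q1 runs 5, rem=4, quantum used, demote→Q2. Q0=[] Q1=[P3,P4,P5] Q2=[P1,P2]
t=25-30: P3@Q1 runs 5, rem=5, quantum used, demote→Q2. Q0=[] Q1=[P4,P5] Q2=[P1,P2,P3]
t=30-35: P4@Q1 runs 5, rem=5, quantum used, demote→Q2. Q0=[] Q1=[P5] Q2=[P1,P2,P3,P4]
t=35-40: P5@Q1 runs 5, rem=3, quantum used, demote→Q2. Q0=[] Q1=[] Q2=[P1,P2,P3,P4,P5]
t=40-42: P1@Q2 runs 2, rem=0, completes. Q0=[] Q1=[] Q2=[P2,P3,P4,P5]
t=42-46: P2@Q2 runs 4, rem=0, completes. Q0=[] Q1=[] Q2=[P3,P4,P5]
t=46-51: P3@Q2 runs 5, rem=0, completes. Q0=[] Q1=[] Q2=[P4,P5]
t=51-56: P4@Q2 runs 5, rem=0, completes. Q0=[] Q1=[] Q2=[P5]
t=56-59: P5@Q2 runs 3, rem=0, completes. Q0=[] Q1=[] Q2=[]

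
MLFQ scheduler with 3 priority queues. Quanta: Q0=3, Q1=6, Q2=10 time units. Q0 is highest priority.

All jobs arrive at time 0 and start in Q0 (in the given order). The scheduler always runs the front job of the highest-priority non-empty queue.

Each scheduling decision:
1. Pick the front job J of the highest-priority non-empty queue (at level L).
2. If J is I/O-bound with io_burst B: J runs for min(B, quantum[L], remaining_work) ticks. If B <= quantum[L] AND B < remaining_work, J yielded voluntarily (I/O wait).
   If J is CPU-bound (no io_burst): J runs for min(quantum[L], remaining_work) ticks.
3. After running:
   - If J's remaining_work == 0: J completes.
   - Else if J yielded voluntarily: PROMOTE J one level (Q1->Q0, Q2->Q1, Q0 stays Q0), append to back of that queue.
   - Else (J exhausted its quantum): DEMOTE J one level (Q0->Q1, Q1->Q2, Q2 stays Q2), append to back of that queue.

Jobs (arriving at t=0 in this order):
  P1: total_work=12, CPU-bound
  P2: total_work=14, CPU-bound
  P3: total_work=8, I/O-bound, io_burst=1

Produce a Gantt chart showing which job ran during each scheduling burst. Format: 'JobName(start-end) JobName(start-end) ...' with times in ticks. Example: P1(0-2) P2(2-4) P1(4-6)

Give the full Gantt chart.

Answer: P1(0-3) P2(3-6) P3(6-7) P3(7-8) P3(8-9) P3(9-10) P3(10-11) P3(11-12) P3(12-13) P3(13-14) P1(14-20) P2(20-26) P1(26-29) P2(29-34)

Derivation:
t=0-3: P1@Q0 runs 3, rem=9, quantum used, demote→Q1. Q0=[P2,P3] Q1=[P1] Q2=[]
t=3-6: P2@Q0 runs 3, rem=11, quantum used, demote→Q1. Q0=[P3] Q1=[P1,P2] Q2=[]
t=6-7: P3@Q0 runs 1, rem=7, I/O yield, promote→Q0. Q0=[P3] Q1=[P1,P2] Q2=[]
t=7-8: P3@Q0 runs 1, rem=6, I/O yield, promote→Q0. Q0=[P3] Q1=[P1,P2] Q2=[]
t=8-9: P3@Q0 runs 1, rem=5, I/O yield, promote→Q0. Q0=[P3] Q1=[P1,P2] Q2=[]
t=9-10: P3@Q0 runs 1, rem=4, I/O yield, promote→Q0. Q0=[P3] Q1=[P1,P2] Q2=[]
t=10-11: P3@Q0 runs 1, rem=3, I/O yield, promote→Q0. Q0=[P3] Q1=[P1,P2] Q2=[]
t=11-12: P3@Q0 runs 1, rem=2, I/O yield, promote→Q0. Q0=[P3] Q1=[P1,P2] Q2=[]
t=12-13: P3@Q0 runs 1, rem=1, I/O yield, promote→Q0. Q0=[P3] Q1=[P1,P2] Q2=[]
t=13-14: P3@Q0 runs 1, rem=0, completes. Q0=[] Q1=[P1,P2] Q2=[]
t=14-20: P1@Q1 runs 6, rem=3, quantum used, demote→Q2. Q0=[] Q1=[P2] Q2=[P1]
t=20-26: P2@Q1 runs 6, rem=5, quantum used, demote→Q2. Q0=[] Q1=[] Q2=[P1,P2]
t=26-29: P1@Q2 runs 3, rem=0, completes. Q0=[] Q1=[] Q2=[P2]
t=29-34: P2@Q2 runs 5, rem=0, completes. Q0=[] Q1=[] Q2=[]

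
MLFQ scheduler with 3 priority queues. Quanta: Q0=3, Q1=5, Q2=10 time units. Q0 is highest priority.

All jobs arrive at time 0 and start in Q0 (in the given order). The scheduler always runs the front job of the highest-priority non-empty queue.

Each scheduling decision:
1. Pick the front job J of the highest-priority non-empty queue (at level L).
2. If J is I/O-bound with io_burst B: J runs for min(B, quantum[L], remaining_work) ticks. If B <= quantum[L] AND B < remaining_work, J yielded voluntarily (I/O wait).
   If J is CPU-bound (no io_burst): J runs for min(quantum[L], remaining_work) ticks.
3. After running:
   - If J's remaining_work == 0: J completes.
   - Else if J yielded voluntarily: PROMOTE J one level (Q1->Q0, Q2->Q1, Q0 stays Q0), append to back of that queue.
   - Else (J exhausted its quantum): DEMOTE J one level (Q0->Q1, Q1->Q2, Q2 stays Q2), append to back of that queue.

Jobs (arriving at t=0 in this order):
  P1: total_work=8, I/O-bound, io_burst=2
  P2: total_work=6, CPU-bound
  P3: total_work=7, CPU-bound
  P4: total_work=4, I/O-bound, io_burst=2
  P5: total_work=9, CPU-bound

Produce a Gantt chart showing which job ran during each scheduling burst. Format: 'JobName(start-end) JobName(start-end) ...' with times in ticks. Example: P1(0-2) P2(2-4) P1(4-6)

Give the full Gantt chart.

Answer: P1(0-2) P2(2-5) P3(5-8) P4(8-10) P5(10-13) P1(13-15) P4(15-17) P1(17-19) P1(19-21) P2(21-24) P3(24-28) P5(28-33) P5(33-34)

Derivation:
t=0-2: P1@Q0 runs 2, rem=6, I/O yield, promote→Q0. Q0=[P2,P3,P4,P5,P1] Q1=[] Q2=[]
t=2-5: P2@Q0 runs 3, rem=3, quantum used, demote→Q1. Q0=[P3,P4,P5,P1] Q1=[P2] Q2=[]
t=5-8: P3@Q0 runs 3, rem=4, quantum used, demote→Q1. Q0=[P4,P5,P1] Q1=[P2,P3] Q2=[]
t=8-10: P4@Q0 runs 2, rem=2, I/O yield, promote→Q0. Q0=[P5,P1,P4] Q1=[P2,P3] Q2=[]
t=10-13: P5@Q0 runs 3, rem=6, quantum used, demote→Q1. Q0=[P1,P4] Q1=[P2,P3,P5] Q2=[]
t=13-15: P1@Q0 runs 2, rem=4, I/O yield, promote→Q0. Q0=[P4,P1] Q1=[P2,P3,P5] Q2=[]
t=15-17: P4@Q0 runs 2, rem=0, completes. Q0=[P1] Q1=[P2,P3,P5] Q2=[]
t=17-19: P1@Q0 runs 2, rem=2, I/O yield, promote→Q0. Q0=[P1] Q1=[P2,P3,P5] Q2=[]
t=19-21: P1@Q0 runs 2, rem=0, completes. Q0=[] Q1=[P2,P3,P5] Q2=[]
t=21-24: P2@Q1 runs 3, rem=0, completes. Q0=[] Q1=[P3,P5] Q2=[]
t=24-28: P3@Q1 runs 4, rem=0, completes. Q0=[] Q1=[P5] Q2=[]
t=28-33: P5@Q1 runs 5, rem=1, quantum used, demote→Q2. Q0=[] Q1=[] Q2=[P5]
t=33-34: P5@Q2 runs 1, rem=0, completes. Q0=[] Q1=[] Q2=[]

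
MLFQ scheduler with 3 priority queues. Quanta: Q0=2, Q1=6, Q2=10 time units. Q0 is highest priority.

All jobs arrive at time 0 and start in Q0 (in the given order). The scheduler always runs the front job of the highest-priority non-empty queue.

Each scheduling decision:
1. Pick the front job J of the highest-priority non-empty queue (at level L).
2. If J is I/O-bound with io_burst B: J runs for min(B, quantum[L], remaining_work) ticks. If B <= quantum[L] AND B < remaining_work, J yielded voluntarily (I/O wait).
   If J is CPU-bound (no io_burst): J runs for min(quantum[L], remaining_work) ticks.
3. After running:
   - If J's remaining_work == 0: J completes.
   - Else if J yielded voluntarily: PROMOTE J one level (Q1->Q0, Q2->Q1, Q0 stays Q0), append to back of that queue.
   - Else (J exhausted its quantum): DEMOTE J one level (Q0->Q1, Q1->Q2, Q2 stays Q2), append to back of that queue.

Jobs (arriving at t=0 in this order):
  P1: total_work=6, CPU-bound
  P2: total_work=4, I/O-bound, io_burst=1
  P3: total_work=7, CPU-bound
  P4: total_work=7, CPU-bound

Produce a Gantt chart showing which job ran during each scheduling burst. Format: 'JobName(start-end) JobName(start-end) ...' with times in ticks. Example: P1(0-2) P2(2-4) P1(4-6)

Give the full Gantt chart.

t=0-2: P1@Q0 runs 2, rem=4, quantum used, demote→Q1. Q0=[P2,P3,P4] Q1=[P1] Q2=[]
t=2-3: P2@Q0 runs 1, rem=3, I/O yield, promote→Q0. Q0=[P3,P4,P2] Q1=[P1] Q2=[]
t=3-5: P3@Q0 runs 2, rem=5, quantum used, demote→Q1. Q0=[P4,P2] Q1=[P1,P3] Q2=[]
t=5-7: P4@Q0 runs 2, rem=5, quantum used, demote→Q1. Q0=[P2] Q1=[P1,P3,P4] Q2=[]
t=7-8: P2@Q0 runs 1, rem=2, I/O yield, promote→Q0. Q0=[P2] Q1=[P1,P3,P4] Q2=[]
t=8-9: P2@Q0 runs 1, rem=1, I/O yield, promote→Q0. Q0=[P2] Q1=[P1,P3,P4] Q2=[]
t=9-10: P2@Q0 runs 1, rem=0, completes. Q0=[] Q1=[P1,P3,P4] Q2=[]
t=10-14: P1@Q1 runs 4, rem=0, completes. Q0=[] Q1=[P3,P4] Q2=[]
t=14-19: P3@Q1 runs 5, rem=0, completes. Q0=[] Q1=[P4] Q2=[]
t=19-24: P4@Q1 runs 5, rem=0, completes. Q0=[] Q1=[] Q2=[]

Answer: P1(0-2) P2(2-3) P3(3-5) P4(5-7) P2(7-8) P2(8-9) P2(9-10) P1(10-14) P3(14-19) P4(19-24)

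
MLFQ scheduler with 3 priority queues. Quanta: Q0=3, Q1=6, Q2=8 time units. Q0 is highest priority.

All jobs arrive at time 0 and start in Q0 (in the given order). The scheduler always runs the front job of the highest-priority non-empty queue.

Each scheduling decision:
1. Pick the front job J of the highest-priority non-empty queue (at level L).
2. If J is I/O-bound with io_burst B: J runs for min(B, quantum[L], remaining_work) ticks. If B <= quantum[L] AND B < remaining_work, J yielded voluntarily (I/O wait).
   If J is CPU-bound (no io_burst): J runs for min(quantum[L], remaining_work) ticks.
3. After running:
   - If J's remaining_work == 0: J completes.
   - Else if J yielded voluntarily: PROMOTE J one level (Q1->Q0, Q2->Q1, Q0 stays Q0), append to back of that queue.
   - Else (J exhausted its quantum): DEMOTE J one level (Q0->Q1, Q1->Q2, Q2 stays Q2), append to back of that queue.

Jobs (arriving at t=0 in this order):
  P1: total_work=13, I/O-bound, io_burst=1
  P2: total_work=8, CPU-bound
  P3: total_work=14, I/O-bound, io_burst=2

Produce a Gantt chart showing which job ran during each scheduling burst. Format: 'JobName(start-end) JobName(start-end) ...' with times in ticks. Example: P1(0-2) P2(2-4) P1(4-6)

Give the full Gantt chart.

t=0-1: P1@Q0 runs 1, rem=12, I/O yield, promote→Q0. Q0=[P2,P3,P1] Q1=[] Q2=[]
t=1-4: P2@Q0 runs 3, rem=5, quantum used, demote→Q1. Q0=[P3,P1] Q1=[P2] Q2=[]
t=4-6: P3@Q0 runs 2, rem=12, I/O yield, promote→Q0. Q0=[P1,P3] Q1=[P2] Q2=[]
t=6-7: P1@Q0 runs 1, rem=11, I/O yield, promote→Q0. Q0=[P3,P1] Q1=[P2] Q2=[]
t=7-9: P3@Q0 runs 2, rem=10, I/O yield, promote→Q0. Q0=[P1,P3] Q1=[P2] Q2=[]
t=9-10: P1@Q0 runs 1, rem=10, I/O yield, promote→Q0. Q0=[P3,P1] Q1=[P2] Q2=[]
t=10-12: P3@Q0 runs 2, rem=8, I/O yield, promote→Q0. Q0=[P1,P3] Q1=[P2] Q2=[]
t=12-13: P1@Q0 runs 1, rem=9, I/O yield, promote→Q0. Q0=[P3,P1] Q1=[P2] Q2=[]
t=13-15: P3@Q0 runs 2, rem=6, I/O yield, promote→Q0. Q0=[P1,P3] Q1=[P2] Q2=[]
t=15-16: P1@Q0 runs 1, rem=8, I/O yield, promote→Q0. Q0=[P3,P1] Q1=[P2] Q2=[]
t=16-18: P3@Q0 runs 2, rem=4, I/O yield, promote→Q0. Q0=[P1,P3] Q1=[P2] Q2=[]
t=18-19: P1@Q0 runs 1, rem=7, I/O yield, promote→Q0. Q0=[P3,P1] Q1=[P2] Q2=[]
t=19-21: P3@Q0 runs 2, rem=2, I/O yield, promote→Q0. Q0=[P1,P3] Q1=[P2] Q2=[]
t=21-22: P1@Q0 runs 1, rem=6, I/O yield, promote→Q0. Q0=[P3,P1] Q1=[P2] Q2=[]
t=22-24: P3@Q0 runs 2, rem=0, completes. Q0=[P1] Q1=[P2] Q2=[]
t=24-25: P1@Q0 runs 1, rem=5, I/O yield, promote→Q0. Q0=[P1] Q1=[P2] Q2=[]
t=25-26: P1@Q0 runs 1, rem=4, I/O yield, promote→Q0. Q0=[P1] Q1=[P2] Q2=[]
t=26-27: P1@Q0 runs 1, rem=3, I/O yield, promote→Q0. Q0=[P1] Q1=[P2] Q2=[]
t=27-28: P1@Q0 runs 1, rem=2, I/O yield, promote→Q0. Q0=[P1] Q1=[P2] Q2=[]
t=28-29: P1@Q0 runs 1, rem=1, I/O yield, promote→Q0. Q0=[P1] Q1=[P2] Q2=[]
t=29-30: P1@Q0 runs 1, rem=0, completes. Q0=[] Q1=[P2] Q2=[]
t=30-35: P2@Q1 runs 5, rem=0, completes. Q0=[] Q1=[] Q2=[]

Answer: P1(0-1) P2(1-4) P3(4-6) P1(6-7) P3(7-9) P1(9-10) P3(10-12) P1(12-13) P3(13-15) P1(15-16) P3(16-18) P1(18-19) P3(19-21) P1(21-22) P3(22-24) P1(24-25) P1(25-26) P1(26-27) P1(27-28) P1(28-29) P1(29-30) P2(30-35)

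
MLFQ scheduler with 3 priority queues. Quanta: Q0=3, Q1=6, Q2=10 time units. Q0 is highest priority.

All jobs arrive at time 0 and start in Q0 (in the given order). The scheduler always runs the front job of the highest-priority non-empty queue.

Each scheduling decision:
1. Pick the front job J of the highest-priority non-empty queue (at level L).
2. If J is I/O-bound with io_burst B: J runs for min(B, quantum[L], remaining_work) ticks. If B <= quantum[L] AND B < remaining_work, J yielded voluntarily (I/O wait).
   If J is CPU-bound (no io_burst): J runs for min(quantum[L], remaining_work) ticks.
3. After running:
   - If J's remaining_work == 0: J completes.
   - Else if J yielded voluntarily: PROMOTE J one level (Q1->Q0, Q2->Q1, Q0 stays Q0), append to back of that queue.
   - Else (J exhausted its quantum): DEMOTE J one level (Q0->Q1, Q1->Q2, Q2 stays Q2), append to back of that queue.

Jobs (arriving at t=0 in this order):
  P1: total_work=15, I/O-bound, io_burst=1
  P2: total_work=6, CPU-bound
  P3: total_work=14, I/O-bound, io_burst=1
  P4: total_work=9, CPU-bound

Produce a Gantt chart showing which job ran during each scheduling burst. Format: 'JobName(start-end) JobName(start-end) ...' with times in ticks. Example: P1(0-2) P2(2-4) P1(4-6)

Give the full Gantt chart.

t=0-1: P1@Q0 runs 1, rem=14, I/O yield, promote→Q0. Q0=[P2,P3,P4,P1] Q1=[] Q2=[]
t=1-4: P2@Q0 runs 3, rem=3, quantum used, demote→Q1. Q0=[P3,P4,P1] Q1=[P2] Q2=[]
t=4-5: P3@Q0 runs 1, rem=13, I/O yield, promote→Q0. Q0=[P4,P1,P3] Q1=[P2] Q2=[]
t=5-8: P4@Q0 runs 3, rem=6, quantum used, demote→Q1. Q0=[P1,P3] Q1=[P2,P4] Q2=[]
t=8-9: P1@Q0 runs 1, rem=13, I/O yield, promote→Q0. Q0=[P3,P1] Q1=[P2,P4] Q2=[]
t=9-10: P3@Q0 runs 1, rem=12, I/O yield, promote→Q0. Q0=[P1,P3] Q1=[P2,P4] Q2=[]
t=10-11: P1@Q0 runs 1, rem=12, I/O yield, promote→Q0. Q0=[P3,P1] Q1=[P2,P4] Q2=[]
t=11-12: P3@Q0 runs 1, rem=11, I/O yield, promote→Q0. Q0=[P1,P3] Q1=[P2,P4] Q2=[]
t=12-13: P1@Q0 runs 1, rem=11, I/O yield, promote→Q0. Q0=[P3,P1] Q1=[P2,P4] Q2=[]
t=13-14: P3@Q0 runs 1, rem=10, I/O yield, promote→Q0. Q0=[P1,P3] Q1=[P2,P4] Q2=[]
t=14-15: P1@Q0 runs 1, rem=10, I/O yield, promote→Q0. Q0=[P3,P1] Q1=[P2,P4] Q2=[]
t=15-16: P3@Q0 runs 1, rem=9, I/O yield, promote→Q0. Q0=[P1,P3] Q1=[P2,P4] Q2=[]
t=16-17: P1@Q0 runs 1, rem=9, I/O yield, promote→Q0. Q0=[P3,P1] Q1=[P2,P4] Q2=[]
t=17-18: P3@Q0 runs 1, rem=8, I/O yield, promote→Q0. Q0=[P1,P3] Q1=[P2,P4] Q2=[]
t=18-19: P1@Q0 runs 1, rem=8, I/O yield, promote→Q0. Q0=[P3,P1] Q1=[P2,P4] Q2=[]
t=19-20: P3@Q0 runs 1, rem=7, I/O yield, promote→Q0. Q0=[P1,P3] Q1=[P2,P4] Q2=[]
t=20-21: P1@Q0 runs 1, rem=7, I/O yield, promote→Q0. Q0=[P3,P1] Q1=[P2,P4] Q2=[]
t=21-22: P3@Q0 runs 1, rem=6, I/O yield, promote→Q0. Q0=[P1,P3] Q1=[P2,P4] Q2=[]
t=22-23: P1@Q0 runs 1, rem=6, I/O yield, promote→Q0. Q0=[P3,P1] Q1=[P2,P4] Q2=[]
t=23-24: P3@Q0 runs 1, rem=5, I/O yield, promote→Q0. Q0=[P1,P3] Q1=[P2,P4] Q2=[]
t=24-25: P1@Q0 runs 1, rem=5, I/O yield, promote→Q0. Q0=[P3,P1] Q1=[P2,P4] Q2=[]
t=25-26: P3@Q0 runs 1, rem=4, I/O yield, promote→Q0. Q0=[P1,P3] Q1=[P2,P4] Q2=[]
t=26-27: P1@Q0 runs 1, rem=4, I/O yield, promote→Q0. Q0=[P3,P1] Q1=[P2,P4] Q2=[]
t=27-28: P3@Q0 runs 1, rem=3, I/O yield, promote→Q0. Q0=[P1,P3] Q1=[P2,P4] Q2=[]
t=28-29: P1@Q0 runs 1, rem=3, I/O yield, promote→Q0. Q0=[P3,P1] Q1=[P2,P4] Q2=[]
t=29-30: P3@Q0 runs 1, rem=2, I/O yield, promote→Q0. Q0=[P1,P3] Q1=[P2,P4] Q2=[]
t=30-31: P1@Q0 runs 1, rem=2, I/O yield, promote→Q0. Q0=[P3,P1] Q1=[P2,P4] Q2=[]
t=31-32: P3@Q0 runs 1, rem=1, I/O yield, promote→Q0. Q0=[P1,P3] Q1=[P2,P4] Q2=[]
t=32-33: P1@Q0 runs 1, rem=1, I/O yield, promote→Q0. Q0=[P3,P1] Q1=[P2,P4] Q2=[]
t=33-34: P3@Q0 runs 1, rem=0, completes. Q0=[P1] Q1=[P2,P4] Q2=[]
t=34-35: P1@Q0 runs 1, rem=0, completes. Q0=[] Q1=[P2,P4] Q2=[]
t=35-38: P2@Q1 runs 3, rem=0, completes. Q0=[] Q1=[P4] Q2=[]
t=38-44: P4@Q1 runs 6, rem=0, completes. Q0=[] Q1=[] Q2=[]

Answer: P1(0-1) P2(1-4) P3(4-5) P4(5-8) P1(8-9) P3(9-10) P1(10-11) P3(11-12) P1(12-13) P3(13-14) P1(14-15) P3(15-16) P1(16-17) P3(17-18) P1(18-19) P3(19-20) P1(20-21) P3(21-22) P1(22-23) P3(23-24) P1(24-25) P3(25-26) P1(26-27) P3(27-28) P1(28-29) P3(29-30) P1(30-31) P3(31-32) P1(32-33) P3(33-34) P1(34-35) P2(35-38) P4(38-44)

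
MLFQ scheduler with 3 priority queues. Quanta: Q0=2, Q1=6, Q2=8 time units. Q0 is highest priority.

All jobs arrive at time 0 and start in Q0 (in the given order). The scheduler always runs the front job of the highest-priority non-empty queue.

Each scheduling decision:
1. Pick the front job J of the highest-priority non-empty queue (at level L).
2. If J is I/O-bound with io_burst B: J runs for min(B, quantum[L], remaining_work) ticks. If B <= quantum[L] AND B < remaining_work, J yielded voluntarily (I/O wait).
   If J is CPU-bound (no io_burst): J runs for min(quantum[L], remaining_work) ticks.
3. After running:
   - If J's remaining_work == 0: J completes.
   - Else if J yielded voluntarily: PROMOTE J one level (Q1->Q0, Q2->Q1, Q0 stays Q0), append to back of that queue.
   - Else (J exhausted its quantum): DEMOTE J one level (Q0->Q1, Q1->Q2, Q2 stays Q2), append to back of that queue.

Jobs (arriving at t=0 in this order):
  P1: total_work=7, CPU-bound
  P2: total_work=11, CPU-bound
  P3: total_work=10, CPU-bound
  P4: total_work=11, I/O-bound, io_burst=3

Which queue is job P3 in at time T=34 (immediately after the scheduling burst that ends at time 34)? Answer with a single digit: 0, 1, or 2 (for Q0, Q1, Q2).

Answer: 2

Derivation:
t=0-2: P1@Q0 runs 2, rem=5, quantum used, demote→Q1. Q0=[P2,P3,P4] Q1=[P1] Q2=[]
t=2-4: P2@Q0 runs 2, rem=9, quantum used, demote→Q1. Q0=[P3,P4] Q1=[P1,P2] Q2=[]
t=4-6: P3@Q0 runs 2, rem=8, quantum used, demote→Q1. Q0=[P4] Q1=[P1,P2,P3] Q2=[]
t=6-8: P4@Q0 runs 2, rem=9, quantum used, demote→Q1. Q0=[] Q1=[P1,P2,P3,P4] Q2=[]
t=8-13: P1@Q1 runs 5, rem=0, completes. Q0=[] Q1=[P2,P3,P4] Q2=[]
t=13-19: P2@Q1 runs 6, rem=3, quantum used, demote→Q2. Q0=[] Q1=[P3,P4] Q2=[P2]
t=19-25: P3@Q1 runs 6, rem=2, quantum used, demote→Q2. Q0=[] Q1=[P4] Q2=[P2,P3]
t=25-28: P4@Q1 runs 3, rem=6, I/O yield, promote→Q0. Q0=[P4] Q1=[] Q2=[P2,P3]
t=28-30: P4@Q0 runs 2, rem=4, quantum used, demote→Q1. Q0=[] Q1=[P4] Q2=[P2,P3]
t=30-33: P4@Q1 runs 3, rem=1, I/O yield, promote→Q0. Q0=[P4] Q1=[] Q2=[P2,P3]
t=33-34: P4@Q0 runs 1, rem=0, completes. Q0=[] Q1=[] Q2=[P2,P3]
t=34-37: P2@Q2 runs 3, rem=0, completes. Q0=[] Q1=[] Q2=[P3]
t=37-39: P3@Q2 runs 2, rem=0, completes. Q0=[] Q1=[] Q2=[]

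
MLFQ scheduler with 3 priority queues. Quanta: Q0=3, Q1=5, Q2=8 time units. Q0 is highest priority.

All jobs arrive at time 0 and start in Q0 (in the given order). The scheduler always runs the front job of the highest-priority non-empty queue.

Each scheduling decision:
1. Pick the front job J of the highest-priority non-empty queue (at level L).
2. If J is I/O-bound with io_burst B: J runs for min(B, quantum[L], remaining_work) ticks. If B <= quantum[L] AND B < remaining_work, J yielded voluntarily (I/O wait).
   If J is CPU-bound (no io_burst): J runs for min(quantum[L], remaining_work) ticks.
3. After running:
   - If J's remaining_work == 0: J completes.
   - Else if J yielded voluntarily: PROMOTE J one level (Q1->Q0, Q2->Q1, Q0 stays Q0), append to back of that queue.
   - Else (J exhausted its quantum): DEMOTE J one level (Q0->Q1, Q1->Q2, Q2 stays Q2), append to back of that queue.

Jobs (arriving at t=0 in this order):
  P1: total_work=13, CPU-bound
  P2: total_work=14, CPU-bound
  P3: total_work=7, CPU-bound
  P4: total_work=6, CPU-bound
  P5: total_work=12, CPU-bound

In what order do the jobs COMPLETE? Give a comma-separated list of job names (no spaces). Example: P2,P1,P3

Answer: P3,P4,P1,P2,P5

Derivation:
t=0-3: P1@Q0 runs 3, rem=10, quantum used, demote→Q1. Q0=[P2,P3,P4,P5] Q1=[P1] Q2=[]
t=3-6: P2@Q0 runs 3, rem=11, quantum used, demote→Q1. Q0=[P3,P4,P5] Q1=[P1,P2] Q2=[]
t=6-9: P3@Q0 runs 3, rem=4, quantum used, demote→Q1. Q0=[P4,P5] Q1=[P1,P2,P3] Q2=[]
t=9-12: P4@Q0 runs 3, rem=3, quantum used, demote→Q1. Q0=[P5] Q1=[P1,P2,P3,P4] Q2=[]
t=12-15: P5@Q0 runs 3, rem=9, quantum used, demote→Q1. Q0=[] Q1=[P1,P2,P3,P4,P5] Q2=[]
t=15-20: P1@Q1 runs 5, rem=5, quantum used, demote→Q2. Q0=[] Q1=[P2,P3,P4,P5] Q2=[P1]
t=20-25: P2@Q1 runs 5, rem=6, quantum used, demote→Q2. Q0=[] Q1=[P3,P4,P5] Q2=[P1,P2]
t=25-29: P3@Q1 runs 4, rem=0, completes. Q0=[] Q1=[P4,P5] Q2=[P1,P2]
t=29-32: P4@Q1 runs 3, rem=0, completes. Q0=[] Q1=[P5] Q2=[P1,P2]
t=32-37: P5@Q1 runs 5, rem=4, quantum used, demote→Q2. Q0=[] Q1=[] Q2=[P1,P2,P5]
t=37-42: P1@Q2 runs 5, rem=0, completes. Q0=[] Q1=[] Q2=[P2,P5]
t=42-48: P2@Q2 runs 6, rem=0, completes. Q0=[] Q1=[] Q2=[P5]
t=48-52: P5@Q2 runs 4, rem=0, completes. Q0=[] Q1=[] Q2=[]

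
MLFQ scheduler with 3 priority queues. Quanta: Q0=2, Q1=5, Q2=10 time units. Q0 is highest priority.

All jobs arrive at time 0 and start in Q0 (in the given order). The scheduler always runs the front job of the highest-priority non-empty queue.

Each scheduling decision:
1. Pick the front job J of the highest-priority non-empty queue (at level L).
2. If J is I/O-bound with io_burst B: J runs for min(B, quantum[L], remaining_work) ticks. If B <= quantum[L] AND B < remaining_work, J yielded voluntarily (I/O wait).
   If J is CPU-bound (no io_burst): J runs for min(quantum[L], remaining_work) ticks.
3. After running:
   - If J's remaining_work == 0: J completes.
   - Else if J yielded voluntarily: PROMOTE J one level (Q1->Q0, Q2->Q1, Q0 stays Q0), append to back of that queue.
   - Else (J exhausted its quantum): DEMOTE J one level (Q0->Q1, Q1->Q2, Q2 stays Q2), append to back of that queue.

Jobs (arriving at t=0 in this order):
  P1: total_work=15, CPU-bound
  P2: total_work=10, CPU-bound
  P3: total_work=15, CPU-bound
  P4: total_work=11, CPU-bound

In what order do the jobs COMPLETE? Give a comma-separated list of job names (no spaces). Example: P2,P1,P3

Answer: P1,P2,P3,P4

Derivation:
t=0-2: P1@Q0 runs 2, rem=13, quantum used, demote→Q1. Q0=[P2,P3,P4] Q1=[P1] Q2=[]
t=2-4: P2@Q0 runs 2, rem=8, quantum used, demote→Q1. Q0=[P3,P4] Q1=[P1,P2] Q2=[]
t=4-6: P3@Q0 runs 2, rem=13, quantum used, demote→Q1. Q0=[P4] Q1=[P1,P2,P3] Q2=[]
t=6-8: P4@Q0 runs 2, rem=9, quantum used, demote→Q1. Q0=[] Q1=[P1,P2,P3,P4] Q2=[]
t=8-13: P1@Q1 runs 5, rem=8, quantum used, demote→Q2. Q0=[] Q1=[P2,P3,P4] Q2=[P1]
t=13-18: P2@Q1 runs 5, rem=3, quantum used, demote→Q2. Q0=[] Q1=[P3,P4] Q2=[P1,P2]
t=18-23: P3@Q1 runs 5, rem=8, quantum used, demote→Q2. Q0=[] Q1=[P4] Q2=[P1,P2,P3]
t=23-28: P4@Q1 runs 5, rem=4, quantum used, demote→Q2. Q0=[] Q1=[] Q2=[P1,P2,P3,P4]
t=28-36: P1@Q2 runs 8, rem=0, completes. Q0=[] Q1=[] Q2=[P2,P3,P4]
t=36-39: P2@Q2 runs 3, rem=0, completes. Q0=[] Q1=[] Q2=[P3,P4]
t=39-47: P3@Q2 runs 8, rem=0, completes. Q0=[] Q1=[] Q2=[P4]
t=47-51: P4@Q2 runs 4, rem=0, completes. Q0=[] Q1=[] Q2=[]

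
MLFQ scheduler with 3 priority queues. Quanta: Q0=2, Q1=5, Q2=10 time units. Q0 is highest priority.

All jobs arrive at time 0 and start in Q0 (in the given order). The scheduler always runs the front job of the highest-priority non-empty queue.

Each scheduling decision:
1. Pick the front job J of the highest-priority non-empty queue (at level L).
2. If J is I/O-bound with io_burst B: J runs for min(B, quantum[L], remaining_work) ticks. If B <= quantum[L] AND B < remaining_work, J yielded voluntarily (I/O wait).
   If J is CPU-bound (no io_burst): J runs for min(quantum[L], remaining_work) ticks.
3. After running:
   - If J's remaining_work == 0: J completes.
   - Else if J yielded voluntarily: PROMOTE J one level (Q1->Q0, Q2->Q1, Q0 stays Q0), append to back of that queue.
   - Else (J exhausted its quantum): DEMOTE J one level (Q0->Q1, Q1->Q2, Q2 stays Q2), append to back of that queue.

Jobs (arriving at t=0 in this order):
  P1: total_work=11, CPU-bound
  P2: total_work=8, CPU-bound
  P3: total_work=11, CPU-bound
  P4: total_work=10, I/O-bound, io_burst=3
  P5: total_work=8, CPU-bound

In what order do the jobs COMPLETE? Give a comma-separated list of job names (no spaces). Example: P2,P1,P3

Answer: P4,P1,P2,P3,P5

Derivation:
t=0-2: P1@Q0 runs 2, rem=9, quantum used, demote→Q1. Q0=[P2,P3,P4,P5] Q1=[P1] Q2=[]
t=2-4: P2@Q0 runs 2, rem=6, quantum used, demote→Q1. Q0=[P3,P4,P5] Q1=[P1,P2] Q2=[]
t=4-6: P3@Q0 runs 2, rem=9, quantum used, demote→Q1. Q0=[P4,P5] Q1=[P1,P2,P3] Q2=[]
t=6-8: P4@Q0 runs 2, rem=8, quantum used, demote→Q1. Q0=[P5] Q1=[P1,P2,P3,P4] Q2=[]
t=8-10: P5@Q0 runs 2, rem=6, quantum used, demote→Q1. Q0=[] Q1=[P1,P2,P3,P4,P5] Q2=[]
t=10-15: P1@Q1 runs 5, rem=4, quantum used, demote→Q2. Q0=[] Q1=[P2,P3,P4,P5] Q2=[P1]
t=15-20: P2@Q1 runs 5, rem=1, quantum used, demote→Q2. Q0=[] Q1=[P3,P4,P5] Q2=[P1,P2]
t=20-25: P3@Q1 runs 5, rem=4, quantum used, demote→Q2. Q0=[] Q1=[P4,P5] Q2=[P1,P2,P3]
t=25-28: P4@Q1 runs 3, rem=5, I/O yield, promote→Q0. Q0=[P4] Q1=[P5] Q2=[P1,P2,P3]
t=28-30: P4@Q0 runs 2, rem=3, quantum used, demote→Q1. Q0=[] Q1=[P5,P4] Q2=[P1,P2,P3]
t=30-35: P5@Q1 runs 5, rem=1, quantum used, demote→Q2. Q0=[] Q1=[P4] Q2=[P1,P2,P3,P5]
t=35-38: P4@Q1 runs 3, rem=0, completes. Q0=[] Q1=[] Q2=[P1,P2,P3,P5]
t=38-42: P1@Q2 runs 4, rem=0, completes. Q0=[] Q1=[] Q2=[P2,P3,P5]
t=42-43: P2@Q2 runs 1, rem=0, completes. Q0=[] Q1=[] Q2=[P3,P5]
t=43-47: P3@Q2 runs 4, rem=0, completes. Q0=[] Q1=[] Q2=[P5]
t=47-48: P5@Q2 runs 1, rem=0, completes. Q0=[] Q1=[] Q2=[]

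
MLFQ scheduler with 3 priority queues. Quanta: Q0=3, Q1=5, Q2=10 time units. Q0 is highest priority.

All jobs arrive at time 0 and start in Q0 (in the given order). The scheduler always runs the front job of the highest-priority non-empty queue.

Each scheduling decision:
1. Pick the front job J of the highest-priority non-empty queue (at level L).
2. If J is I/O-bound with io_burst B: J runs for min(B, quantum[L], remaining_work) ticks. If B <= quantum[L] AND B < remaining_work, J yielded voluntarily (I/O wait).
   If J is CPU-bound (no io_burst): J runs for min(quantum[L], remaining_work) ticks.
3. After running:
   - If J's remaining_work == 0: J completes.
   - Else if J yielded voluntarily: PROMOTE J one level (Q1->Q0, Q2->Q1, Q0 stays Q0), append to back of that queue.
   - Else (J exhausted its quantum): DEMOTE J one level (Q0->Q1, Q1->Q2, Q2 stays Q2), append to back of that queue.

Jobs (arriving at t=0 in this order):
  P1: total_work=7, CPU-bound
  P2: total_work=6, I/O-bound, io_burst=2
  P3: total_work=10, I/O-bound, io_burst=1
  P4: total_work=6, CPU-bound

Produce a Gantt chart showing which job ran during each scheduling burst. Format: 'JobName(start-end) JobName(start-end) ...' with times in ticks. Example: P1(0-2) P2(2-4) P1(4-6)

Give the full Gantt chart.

t=0-3: P1@Q0 runs 3, rem=4, quantum used, demote→Q1. Q0=[P2,P3,P4] Q1=[P1] Q2=[]
t=3-5: P2@Q0 runs 2, rem=4, I/O yield, promote→Q0. Q0=[P3,P4,P2] Q1=[P1] Q2=[]
t=5-6: P3@Q0 runs 1, rem=9, I/O yield, promote→Q0. Q0=[P4,P2,P3] Q1=[P1] Q2=[]
t=6-9: P4@Q0 runs 3, rem=3, quantum used, demote→Q1. Q0=[P2,P3] Q1=[P1,P4] Q2=[]
t=9-11: P2@Q0 runs 2, rem=2, I/O yield, promote→Q0. Q0=[P3,P2] Q1=[P1,P4] Q2=[]
t=11-12: P3@Q0 runs 1, rem=8, I/O yield, promote→Q0. Q0=[P2,P3] Q1=[P1,P4] Q2=[]
t=12-14: P2@Q0 runs 2, rem=0, completes. Q0=[P3] Q1=[P1,P4] Q2=[]
t=14-15: P3@Q0 runs 1, rem=7, I/O yield, promote→Q0. Q0=[P3] Q1=[P1,P4] Q2=[]
t=15-16: P3@Q0 runs 1, rem=6, I/O yield, promote→Q0. Q0=[P3] Q1=[P1,P4] Q2=[]
t=16-17: P3@Q0 runs 1, rem=5, I/O yield, promote→Q0. Q0=[P3] Q1=[P1,P4] Q2=[]
t=17-18: P3@Q0 runs 1, rem=4, I/O yield, promote→Q0. Q0=[P3] Q1=[P1,P4] Q2=[]
t=18-19: P3@Q0 runs 1, rem=3, I/O yield, promote→Q0. Q0=[P3] Q1=[P1,P4] Q2=[]
t=19-20: P3@Q0 runs 1, rem=2, I/O yield, promote→Q0. Q0=[P3] Q1=[P1,P4] Q2=[]
t=20-21: P3@Q0 runs 1, rem=1, I/O yield, promote→Q0. Q0=[P3] Q1=[P1,P4] Q2=[]
t=21-22: P3@Q0 runs 1, rem=0, completes. Q0=[] Q1=[P1,P4] Q2=[]
t=22-26: P1@Q1 runs 4, rem=0, completes. Q0=[] Q1=[P4] Q2=[]
t=26-29: P4@Q1 runs 3, rem=0, completes. Q0=[] Q1=[] Q2=[]

Answer: P1(0-3) P2(3-5) P3(5-6) P4(6-9) P2(9-11) P3(11-12) P2(12-14) P3(14-15) P3(15-16) P3(16-17) P3(17-18) P3(18-19) P3(19-20) P3(20-21) P3(21-22) P1(22-26) P4(26-29)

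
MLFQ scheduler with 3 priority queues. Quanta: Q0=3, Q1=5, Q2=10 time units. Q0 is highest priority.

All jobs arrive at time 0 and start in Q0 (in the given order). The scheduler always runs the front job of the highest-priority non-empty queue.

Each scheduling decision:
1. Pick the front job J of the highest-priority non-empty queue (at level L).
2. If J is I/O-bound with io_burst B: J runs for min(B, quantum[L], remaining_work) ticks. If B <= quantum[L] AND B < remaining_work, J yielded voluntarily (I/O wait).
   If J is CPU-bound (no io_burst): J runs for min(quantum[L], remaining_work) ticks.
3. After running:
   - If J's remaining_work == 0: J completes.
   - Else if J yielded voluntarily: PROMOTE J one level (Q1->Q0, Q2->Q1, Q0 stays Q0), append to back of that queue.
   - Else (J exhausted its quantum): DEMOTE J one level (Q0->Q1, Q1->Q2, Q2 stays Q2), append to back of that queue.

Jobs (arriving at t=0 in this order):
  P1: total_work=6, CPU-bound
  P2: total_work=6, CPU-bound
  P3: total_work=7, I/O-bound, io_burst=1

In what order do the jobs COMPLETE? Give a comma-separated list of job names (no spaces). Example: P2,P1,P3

t=0-3: P1@Q0 runs 3, rem=3, quantum used, demote→Q1. Q0=[P2,P3] Q1=[P1] Q2=[]
t=3-6: P2@Q0 runs 3, rem=3, quantum used, demote→Q1. Q0=[P3] Q1=[P1,P2] Q2=[]
t=6-7: P3@Q0 runs 1, rem=6, I/O yield, promote→Q0. Q0=[P3] Q1=[P1,P2] Q2=[]
t=7-8: P3@Q0 runs 1, rem=5, I/O yield, promote→Q0. Q0=[P3] Q1=[P1,P2] Q2=[]
t=8-9: P3@Q0 runs 1, rem=4, I/O yield, promote→Q0. Q0=[P3] Q1=[P1,P2] Q2=[]
t=9-10: P3@Q0 runs 1, rem=3, I/O yield, promote→Q0. Q0=[P3] Q1=[P1,P2] Q2=[]
t=10-11: P3@Q0 runs 1, rem=2, I/O yield, promote→Q0. Q0=[P3] Q1=[P1,P2] Q2=[]
t=11-12: P3@Q0 runs 1, rem=1, I/O yield, promote→Q0. Q0=[P3] Q1=[P1,P2] Q2=[]
t=12-13: P3@Q0 runs 1, rem=0, completes. Q0=[] Q1=[P1,P2] Q2=[]
t=13-16: P1@Q1 runs 3, rem=0, completes. Q0=[] Q1=[P2] Q2=[]
t=16-19: P2@Q1 runs 3, rem=0, completes. Q0=[] Q1=[] Q2=[]

Answer: P3,P1,P2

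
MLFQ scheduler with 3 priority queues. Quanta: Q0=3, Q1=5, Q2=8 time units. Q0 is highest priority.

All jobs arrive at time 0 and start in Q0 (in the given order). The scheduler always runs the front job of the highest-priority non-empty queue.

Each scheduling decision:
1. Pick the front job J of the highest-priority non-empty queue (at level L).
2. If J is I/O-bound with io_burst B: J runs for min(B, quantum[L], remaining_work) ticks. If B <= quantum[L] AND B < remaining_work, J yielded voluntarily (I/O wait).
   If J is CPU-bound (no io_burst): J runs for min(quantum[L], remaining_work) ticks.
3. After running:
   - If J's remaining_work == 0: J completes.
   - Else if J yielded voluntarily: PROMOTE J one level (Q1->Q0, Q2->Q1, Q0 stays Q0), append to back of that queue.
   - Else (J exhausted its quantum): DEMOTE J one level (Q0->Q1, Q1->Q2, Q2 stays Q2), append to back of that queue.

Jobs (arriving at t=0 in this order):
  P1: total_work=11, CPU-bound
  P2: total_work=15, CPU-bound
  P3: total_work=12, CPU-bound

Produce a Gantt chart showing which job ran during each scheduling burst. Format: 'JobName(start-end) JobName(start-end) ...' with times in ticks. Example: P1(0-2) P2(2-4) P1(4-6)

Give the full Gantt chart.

Answer: P1(0-3) P2(3-6) P3(6-9) P1(9-14) P2(14-19) P3(19-24) P1(24-27) P2(27-34) P3(34-38)

Derivation:
t=0-3: P1@Q0 runs 3, rem=8, quantum used, demote→Q1. Q0=[P2,P3] Q1=[P1] Q2=[]
t=3-6: P2@Q0 runs 3, rem=12, quantum used, demote→Q1. Q0=[P3] Q1=[P1,P2] Q2=[]
t=6-9: P3@Q0 runs 3, rem=9, quantum used, demote→Q1. Q0=[] Q1=[P1,P2,P3] Q2=[]
t=9-14: P1@Q1 runs 5, rem=3, quantum used, demote→Q2. Q0=[] Q1=[P2,P3] Q2=[P1]
t=14-19: P2@Q1 runs 5, rem=7, quantum used, demote→Q2. Q0=[] Q1=[P3] Q2=[P1,P2]
t=19-24: P3@Q1 runs 5, rem=4, quantum used, demote→Q2. Q0=[] Q1=[] Q2=[P1,P2,P3]
t=24-27: P1@Q2 runs 3, rem=0, completes. Q0=[] Q1=[] Q2=[P2,P3]
t=27-34: P2@Q2 runs 7, rem=0, completes. Q0=[] Q1=[] Q2=[P3]
t=34-38: P3@Q2 runs 4, rem=0, completes. Q0=[] Q1=[] Q2=[]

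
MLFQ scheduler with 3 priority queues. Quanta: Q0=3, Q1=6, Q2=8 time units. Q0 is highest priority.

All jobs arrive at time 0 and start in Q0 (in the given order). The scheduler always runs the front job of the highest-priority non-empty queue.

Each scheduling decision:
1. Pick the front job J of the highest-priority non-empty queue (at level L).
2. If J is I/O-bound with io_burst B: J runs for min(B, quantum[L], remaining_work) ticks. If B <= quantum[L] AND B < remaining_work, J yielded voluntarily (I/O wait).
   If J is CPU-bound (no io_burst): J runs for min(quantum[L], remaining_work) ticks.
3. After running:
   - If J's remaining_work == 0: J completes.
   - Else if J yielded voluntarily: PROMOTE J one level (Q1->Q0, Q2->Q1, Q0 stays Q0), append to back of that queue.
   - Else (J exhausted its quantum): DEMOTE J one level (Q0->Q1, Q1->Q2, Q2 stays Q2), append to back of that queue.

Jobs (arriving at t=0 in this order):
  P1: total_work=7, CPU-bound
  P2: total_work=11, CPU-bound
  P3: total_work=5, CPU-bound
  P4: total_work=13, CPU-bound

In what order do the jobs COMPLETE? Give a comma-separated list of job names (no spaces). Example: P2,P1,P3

Answer: P1,P3,P2,P4

Derivation:
t=0-3: P1@Q0 runs 3, rem=4, quantum used, demote→Q1. Q0=[P2,P3,P4] Q1=[P1] Q2=[]
t=3-6: P2@Q0 runs 3, rem=8, quantum used, demote→Q1. Q0=[P3,P4] Q1=[P1,P2] Q2=[]
t=6-9: P3@Q0 runs 3, rem=2, quantum used, demote→Q1. Q0=[P4] Q1=[P1,P2,P3] Q2=[]
t=9-12: P4@Q0 runs 3, rem=10, quantum used, demote→Q1. Q0=[] Q1=[P1,P2,P3,P4] Q2=[]
t=12-16: P1@Q1 runs 4, rem=0, completes. Q0=[] Q1=[P2,P3,P4] Q2=[]
t=16-22: P2@Q1 runs 6, rem=2, quantum used, demote→Q2. Q0=[] Q1=[P3,P4] Q2=[P2]
t=22-24: P3@Q1 runs 2, rem=0, completes. Q0=[] Q1=[P4] Q2=[P2]
t=24-30: P4@Q1 runs 6, rem=4, quantum used, demote→Q2. Q0=[] Q1=[] Q2=[P2,P4]
t=30-32: P2@Q2 runs 2, rem=0, completes. Q0=[] Q1=[] Q2=[P4]
t=32-36: P4@Q2 runs 4, rem=0, completes. Q0=[] Q1=[] Q2=[]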